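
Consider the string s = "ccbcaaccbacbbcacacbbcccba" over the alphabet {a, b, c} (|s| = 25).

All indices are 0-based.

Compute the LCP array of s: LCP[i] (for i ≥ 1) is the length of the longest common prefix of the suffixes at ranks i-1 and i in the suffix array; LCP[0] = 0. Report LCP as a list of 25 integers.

[0, 1, 1, 2, 5, 2, 0, 2, 1, 3, 1, 3, 2, 0, 2, 3, 1, 3, 2, 4, 2, 1, 4, 3, 2]

rank | idx | suffix
   0 |  24 | a
   1 |   4 | aaccbacbbcacacbbcccba
   2 |  14 | acacbbcccba
   3 |   9 | acbbcacacbbcccba
   4 |  16 | acbbcccba
   5 |   5 | accbacbbcacacbbcccba
   6 |  23 | ba
   7 |   8 | bacbbcacacbbcccba
   8 |  11 | bbcacacbbcccba
   9 |  18 | bbcccba
  10 |   2 | bcaaccbacbbcacacbbcccba
  11 |  12 | bcacacbbcccba
  12 |  19 | bcccba
  13 |   3 | caaccbacbbcacacbbcccba
  14 |  13 | cacacbbcccba
  15 |  15 | cacbbcccba
  16 |  22 | cba
  17 |   7 | cbacbbcacacbbcccba
  18 |  10 | cbbcacacbbcccba
  19 |  17 | cbbcccba
  20 |   1 | cbcaaccbacbbcacacbbcccba
  21 |  21 | ccba
  22 |   6 | ccbacbbcacacbbcccba
  23 |   0 | ccbcaaccbacbbcacacbbcccba
  24 |  20 | cccba

SA = [24, 4, 14, 9, 16, 5, 23, 8, 11, 18, 2, 12, 19, 3, 13, 15, 22, 7, 10, 17, 1, 21, 6, 0, 20]
rank  pair      lcp
   1  s[24:],s[4:]  1  'a'
   2  s[4:],s[14:]  1  'a'
   3  s[14:],s[9:]  2  'ac'
   4  s[9:],s[16:]  5  'acbbc'
   5  s[16:],s[5:]  2  'ac'
   6  s[5:],s[23:]  0  ''
   7  s[23:],s[8:]  2  'ba'
   8  s[8:],s[11:]  1  'b'
   9  s[11:],s[18:]  3  'bbc'
  10  s[18:],s[2:]  1  'b'
  11  s[2:],s[12:]  3  'bca'
  12  s[12:],s[19:]  2  'bc'
  13  s[19:],s[3:]  0  ''
  14  s[3:],s[13:]  2  'ca'
  15  s[13:],s[15:]  3  'cac'
  16  s[15:],s[22:]  1  'c'
  17  s[22:],s[7:]  3  'cba'
  18  s[7:],s[10:]  2  'cb'
  19  s[10:],s[17:]  4  'cbbc'
  20  s[17:],s[1:]  2  'cb'
  21  s[1:],s[21:]  1  'c'
  22  s[21:],s[6:]  4  'ccba'
  23  s[6:],s[0:]  3  'ccb'
  24  s[0:],s[20:]  2  'cc'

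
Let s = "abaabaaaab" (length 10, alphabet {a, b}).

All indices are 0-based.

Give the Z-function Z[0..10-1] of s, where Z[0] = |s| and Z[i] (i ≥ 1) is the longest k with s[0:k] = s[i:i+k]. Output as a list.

Z[0]=10
i=1: i≥r, start 0; Z[1]=0
i=2: i≥r, start 0; Z[2]=1 scan→box=[2,3)
i=3: i≥r, start 0; Z[3]=4 scan→box=[3,7)
i=4: min(r-i=3, Z[1]=0)=0; Z[4]=0
i=5: min(r-i=2, Z[2]=1)=1; Z[5]=1
i=6: min(r-i=1, Z[3]=4)=1; Z[6]=1
i=7: i≥r, start 0; Z[7]=1 scan→box=[7,8)
i=8: i≥r, start 0; Z[8]=2 scan→box=[8,10)
i=9: min(r-i=1, Z[1]=0)=0; Z[9]=0

[10, 0, 1, 4, 0, 1, 1, 1, 2, 0]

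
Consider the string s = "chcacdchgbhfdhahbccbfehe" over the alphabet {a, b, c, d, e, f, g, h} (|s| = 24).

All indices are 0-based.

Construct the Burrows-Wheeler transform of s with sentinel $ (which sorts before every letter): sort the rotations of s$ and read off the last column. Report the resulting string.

echhcghcba$dcfhfhbhdacebc

rank  rotation                   last
    0  $chcacdchgbhfdhahbccbfehe  e
    1  acdchgbhfdhahbccbfehe$chc  c
    2  ahbccbfehe$chcacdchgbhfdh  h
    3  bccbfehe$chcacdchgbhfdhah  h
    4  bfehe$chcacdchgbhfdhahbcc  c
    5  bhfdhahbccbfehe$chcacdchg  g
    6  cacdchgbhfdhahbccbfehe$ch  h
    7  cbfehe$chcacdchgbhfdhahbc  c
    8  ccbfehe$chcacdchgbhfdhahb  b
    9  cdchgbhfdhahbccbfehe$chca  a
   10  chcacdchgbhfdhahbccbfehe$  $
   11  chgbhfdhahbccbfehe$chcacd  d
   12  dchgbhfdhahbccbfehe$chcac  c
   13  dhahbccbfehe$chcacdchgbhf  f
   14  e$chcacdchgbhfdhahbccbfeh  h
   15  ehe$chcacdchgbhfdhahbccbf  f
   16  fdhahbccbfehe$chcacdchgbh  h
   17  fehe$chcacdchgbhfdhahbccb  b
   18  gbhfdhahbccbfehe$chcacdch  h
   19  hahbccbfehe$chcacdchgbhfd  d
   20  hbccbfehe$chcacdchgbhfdha  a
   21  hcacdchgbhfdhahbccbfehe$c  c
   22  he$chcacdchgbhfdhahbccbfe  e
   23  hfdhahbccbfehe$chcacdchgb  b
   24  hgbhfdhahbccbfehe$chcacdc  c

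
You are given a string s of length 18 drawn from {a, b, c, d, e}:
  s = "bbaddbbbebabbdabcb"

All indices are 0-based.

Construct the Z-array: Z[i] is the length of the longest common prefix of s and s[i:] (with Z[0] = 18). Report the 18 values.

Z[0]=18
i=1: fresh scan; Z[1]=1 extend→box=[1,2)
i=2: fresh scan; Z[2]=0
i=3: fresh scan; Z[3]=0
i=4: fresh scan; Z[4]=0
i=5: fresh scan; Z[5]=2 extend→box=[5,7)
i=6: min(r-i=1, Z[1]=1)=1; Z[6]=2 extend→box=[6,8)
i=7: min(r-i=1, Z[1]=1)=1; Z[7]=1
i=8: fresh scan; Z[8]=0
i=9: fresh scan; Z[9]=1 extend→box=[9,10)
i=10: fresh scan; Z[10]=0
i=11: fresh scan; Z[11]=2 extend→box=[11,13)
i=12: min(r-i=1, Z[1]=1)=1; Z[12]=1
i=13: fresh scan; Z[13]=0
i=14: fresh scan; Z[14]=0
i=15: fresh scan; Z[15]=1 extend→box=[15,16)
i=16: fresh scan; Z[16]=0
i=17: fresh scan; Z[17]=1 extend→box=[17,18)

[18, 1, 0, 0, 0, 2, 2, 1, 0, 1, 0, 2, 1, 0, 0, 1, 0, 1]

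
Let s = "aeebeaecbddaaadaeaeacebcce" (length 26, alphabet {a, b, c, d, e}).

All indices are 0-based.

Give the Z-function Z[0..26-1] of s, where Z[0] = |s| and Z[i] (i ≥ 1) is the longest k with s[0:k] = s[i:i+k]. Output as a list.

Z[0]=26
i=1: outside box; Z[1]=0
i=2: outside box; Z[2]=0
i=3: outside box; Z[3]=0
i=4: outside box; Z[4]=0
i=5: outside box; Z[5]=2 scan→box=[5,7)
i=6: min(r-i=1, Z[1]=0)=0; Z[6]=0
i=7: outside box; Z[7]=0
i=8: outside box; Z[8]=0
i=9: outside box; Z[9]=0
i=10: outside box; Z[10]=0
i=11: outside box; Z[11]=1 scan→box=[11,12)
i=12: outside box; Z[12]=1 scan→box=[12,13)
i=13: outside box; Z[13]=1 scan→box=[13,14)
i=14: outside box; Z[14]=0
i=15: outside box; Z[15]=2 scan→box=[15,17)
i=16: min(r-i=1, Z[1]=0)=0; Z[16]=0
i=17: outside box; Z[17]=2 scan→box=[17,19)
i=18: min(r-i=1, Z[1]=0)=0; Z[18]=0
i=19: outside box; Z[19]=1 scan→box=[19,20)
i=20: outside box; Z[20]=0
i=21: outside box; Z[21]=0
i=22: outside box; Z[22]=0
i=23: outside box; Z[23]=0
i=24: outside box; Z[24]=0
i=25: outside box; Z[25]=0

[26, 0, 0, 0, 0, 2, 0, 0, 0, 0, 0, 1, 1, 1, 0, 2, 0, 2, 0, 1, 0, 0, 0, 0, 0, 0]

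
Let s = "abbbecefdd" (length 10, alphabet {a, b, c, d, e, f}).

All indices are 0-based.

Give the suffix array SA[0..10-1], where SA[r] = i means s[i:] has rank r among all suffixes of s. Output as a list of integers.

[0, 1, 2, 3, 5, 9, 8, 4, 6, 7]

sorted suffixes:
  #0 SA[0]=0  'abbbecefdd'
  #1 SA[1]=1  'bbbecefdd'
  #2 SA[2]=2  'bbecefdd'
  #3 SA[3]=3  'becefdd'
  #4 SA[4]=5  'cefdd'
  #5 SA[5]=9  'd'
  #6 SA[6]=8  'dd'
  #7 SA[7]=4  'ecefdd'
  #8 SA[8]=6  'efdd'
  #9 SA[9]=7  'fdd'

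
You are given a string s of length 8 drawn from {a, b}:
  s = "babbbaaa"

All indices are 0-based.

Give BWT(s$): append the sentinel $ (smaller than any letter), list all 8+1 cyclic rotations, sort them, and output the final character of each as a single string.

rank  rotation   last
    0  $babbbaaa  a
    1  a$babbbaa  a
    2  aa$babbba  a
    3  aaa$babbb  b
    4  abbbaaa$b  b
    5  baaa$babb  b
    6  babbbaaa$  $
    7  bbaaa$bab  b
    8  bbbaaa$ba  a

aaabbb$ba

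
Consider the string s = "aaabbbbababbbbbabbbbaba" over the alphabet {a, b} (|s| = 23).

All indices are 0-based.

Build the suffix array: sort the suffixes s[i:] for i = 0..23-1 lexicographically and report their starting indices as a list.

[22, 0, 1, 20, 7, 15, 2, 9, 21, 19, 6, 14, 8, 18, 5, 13, 17, 4, 12, 16, 3, 11, 10]

rank→(start, suffix):
  0 → (22, 'a')
  1 → (0, 'aaabbbbababbbbbabbbbaba')
  2 → (1, 'aabbbbababbbbbabbbbaba')
  3 → (20, 'aba')
  4 → (7, 'ababbbbbabbbbaba')
  5 → (15, 'abbbbaba')
  6 → (2, 'abbbbababbbbbabbbbaba')
  7 → (9, 'abbbbbabbbbaba')
  8 → (21, 'ba')
  9 → (19, 'baba')
  10 → (6, 'bababbbbbabbbbaba')
  11 → (14, 'babbbbaba')
  12 → (8, 'babbbbbabbbbaba')
  13 → (18, 'bbaba')
  14 → (5, 'bbababbbbbabbbbaba')
  15 → (13, 'bbabbbbaba')
  16 → (17, 'bbbaba')
  17 → (4, 'bbbababbbbbabbbbaba')
  18 → (12, 'bbbabbbbaba')
  19 → (16, 'bbbbaba')
  20 → (3, 'bbbbababbbbbabbbbaba')
  21 → (11, 'bbbbabbbbaba')
  22 → (10, 'bbbbbabbbbaba')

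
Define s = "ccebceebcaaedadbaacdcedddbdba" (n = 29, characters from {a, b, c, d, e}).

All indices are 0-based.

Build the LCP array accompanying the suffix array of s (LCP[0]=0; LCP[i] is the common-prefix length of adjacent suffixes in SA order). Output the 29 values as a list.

sorted suffixes:
  #0 SA[0]=28  'a'
  #1 SA[1]=16  'aacdcedddbdba'
  #2 SA[2]=9  'aaedadbaacdcedddbdba'
  #3 SA[3]=17  'acdcedddbdba'
  #4 SA[4]=13  'adbaacdcedddbdba'
  #5 SA[5]=10  'aedadbaacdcedddbdba'
  #6 SA[6]=27  'ba'
  #7 SA[7]=15  'baacdcedddbdba'
  #8 SA[8]=7  'bcaaedadbaacdcedddbdba'
  #9 SA[9]=3  'bceebcaaedadbaacdcedddbdba'
  #10 SA[10]=25  'bdba'
  #11 SA[11]=8  'caaedadbaacdcedddbdba'
  #12 SA[12]=0  'ccebceebcaaedadbaacdcedddbdba'
  #13 SA[13]=18  'cdcedddbdba'
  #14 SA[14]=1  'cebceebcaaedadbaacdcedddbdba'
  #15 SA[15]=20  'cedddbdba'
  #16 SA[16]=4  'ceebcaaedadbaacdcedddbdba'
  #17 SA[17]=12  'dadbaacdcedddbdba'
  #18 SA[18]=26  'dba'
  #19 SA[19]=14  'dbaacdcedddbdba'
  #20 SA[20]=24  'dbdba'
  #21 SA[21]=19  'dcedddbdba'
  #22 SA[22]=23  'ddbdba'
  #23 SA[23]=22  'dddbdba'
  #24 SA[24]=6  'ebcaaedadbaacdcedddbdba'
  #25 SA[25]=2  'ebceebcaaedadbaacdcedddbdba'
  #26 SA[26]=11  'edadbaacdcedddbdba'
  #27 SA[27]=21  'edddbdba'
  #28 SA[28]=5  'eebcaaedadbaacdcedddbdba'

SA = [28, 16, 9, 17, 13, 10, 27, 15, 7, 3, 25, 8, 0, 18, 1, 20, 4, 12, 26, 14, 24, 19, 23, 22, 6, 2, 11, 21, 5]
i: (SA[i-1],SA[i]) lcp shared
  1: (28,16) 1 'a'
  2: (16,9) 2 'aa'
  3: (9,17) 1 'a'
  4: (17,13) 1 'a'
  5: (13,10) 1 'a'
  6: (10,27) 0 ''
  7: (27,15) 2 'ba'
  8: (15,7) 1 'b'
  9: (7,3) 2 'bc'
  10: (3,25) 1 'b'
  11: (25,8) 0 ''
  12: (8,0) 1 'c'
  13: (0,18) 1 'c'
  14: (18,1) 1 'c'
  15: (1,20) 2 'ce'
  16: (20,4) 2 'ce'
  17: (4,12) 0 ''
  18: (12,26) 1 'd'
  19: (26,14) 3 'dba'
  20: (14,24) 2 'db'
  21: (24,19) 1 'd'
  22: (19,23) 1 'd'
  23: (23,22) 2 'dd'
  24: (22,6) 0 ''
  25: (6,2) 3 'ebc'
  26: (2,11) 1 'e'
  27: (11,21) 2 'ed'
  28: (21,5) 1 'e'

[0, 1, 2, 1, 1, 1, 0, 2, 1, 2, 1, 0, 1, 1, 1, 2, 2, 0, 1, 3, 2, 1, 1, 2, 0, 3, 1, 2, 1]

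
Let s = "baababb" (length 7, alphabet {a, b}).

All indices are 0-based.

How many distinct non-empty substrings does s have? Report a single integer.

21

rank | idx | suffix
   0 |   1 | aababb
   1 |   2 | ababb
   2 |   4 | abb
   3 |   6 | b
   4 |   0 | baababb
   5 |   3 | babb
   6 |   5 | bb

SA = [1, 2, 4, 6, 0, 3, 5]
rank  pair      lcp
   1  s[1:],s[2:]  1  'a'
   2  s[2:],s[4:]  2  'ab'
   3  s[4:],s[6:]  0  ''
   4  s[6:],s[0:]  1  'b'
   5  s[0:],s[3:]  2  'ba'
   6  s[3:],s[5:]  1  'b'

n(n+1)/2 = 7·8/2 = 28
Σ LCP = 0 + 1 + 2 + 0 + 1 + 2 + 1 = 7
distinct = 28 − 7 = 21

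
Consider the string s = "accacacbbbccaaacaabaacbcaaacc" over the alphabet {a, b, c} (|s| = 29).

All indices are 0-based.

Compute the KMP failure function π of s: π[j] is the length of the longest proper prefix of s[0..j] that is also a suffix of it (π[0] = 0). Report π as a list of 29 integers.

π[0] = 0
j=1 s[j]='c': π[1]=0 (border '')
j=2 s[j]='c': π[2]=0 (border '')
j=3 s[j]='a': π[3]=1 (border 'a')
j=4 s[j]='c': π[4]=2 (border 'ac')
j=5 s[j]='a': k: 2→0; π[5]=1 (border 'a')
j=6 s[j]='c': π[6]=2 (border 'ac')
j=7 s[j]='b': k: 2→0; π[7]=0 (border '')
j=8 s[j]='b': π[8]=0 (border '')
j=9 s[j]='b': π[9]=0 (border '')
j=10 s[j]='c': π[10]=0 (border '')
j=11 s[j]='c': π[11]=0 (border '')
j=12 s[j]='a': π[12]=1 (border 'a')
j=13 s[j]='a': k: 1→0; π[13]=1 (border 'a')
j=14 s[j]='a': k: 1→0; π[14]=1 (border 'a')
j=15 s[j]='c': π[15]=2 (border 'ac')
j=16 s[j]='a': k: 2→0; π[16]=1 (border 'a')
j=17 s[j]='a': k: 1→0; π[17]=1 (border 'a')
j=18 s[j]='b': k: 1→0; π[18]=0 (border '')
j=19 s[j]='a': π[19]=1 (border 'a')
j=20 s[j]='a': k: 1→0; π[20]=1 (border 'a')
j=21 s[j]='c': π[21]=2 (border 'ac')
j=22 s[j]='b': k: 2→0; π[22]=0 (border '')
j=23 s[j]='c': π[23]=0 (border '')
j=24 s[j]='a': π[24]=1 (border 'a')
j=25 s[j]='a': k: 1→0; π[25]=1 (border 'a')
j=26 s[j]='a': k: 1→0; π[26]=1 (border 'a')
j=27 s[j]='c': π[27]=2 (border 'ac')
j=28 s[j]='c': π[28]=3 (border 'acc')

[0, 0, 0, 1, 2, 1, 2, 0, 0, 0, 0, 0, 1, 1, 1, 2, 1, 1, 0, 1, 1, 2, 0, 0, 1, 1, 1, 2, 3]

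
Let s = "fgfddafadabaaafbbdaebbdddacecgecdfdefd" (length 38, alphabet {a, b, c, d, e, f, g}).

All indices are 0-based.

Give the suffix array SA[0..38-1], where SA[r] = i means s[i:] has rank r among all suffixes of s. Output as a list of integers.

[11, 12, 9, 25, 7, 18, 5, 13, 10, 15, 20, 16, 21, 31, 26, 28, 37, 8, 24, 17, 4, 23, 3, 22, 34, 32, 19, 30, 27, 35, 6, 14, 36, 2, 33, 0, 29, 1]

rank→(start, suffix):
  0 → (11, 'aaafbbdaebbdddacecgecdfdefd')
  1 → (12, 'aafbbdaebbdddacecgecdfdefd')
  2 → (9, 'abaaafbbdaebbdddacecgecdfdefd')
  3 → (25, 'acecgecdfdefd')
  4 → (7, 'adabaaafbbdaebbdddacecgecdfdefd')
  5 → (18, 'aebbdddacecgecdfdefd')
  6 → (5, 'afadabaaafbbdaebbdddacecgecdfdefd')
  7 → (13, 'afbbdaebbdddacecgecdfdefd')
  8 → (10, 'baaafbbdaebbdddacecgecdfdefd')
  9 → (15, 'bbdaebbdddacecgecdfdefd')
  10 → (20, 'bbdddacecgecdfdefd')
  11 → (16, 'bdaebbdddacecgecdfdefd')
  12 → (21, 'bdddacecgecdfdefd')
  13 → (31, 'cdfdefd')
  14 → (26, 'cecgecdfdefd')
  15 → (28, 'cgecdfdefd')
  16 → (37, 'd')
  17 → (8, 'dabaaafbbdaebbdddacecgecdfdefd')
  18 → (24, 'dacecgecdfdefd')
  19 → (17, 'daebbdddacecgecdfdefd')
  20 → (4, 'dafadabaaafbbdaebbdddacecgecdfdefd')
  21 → (23, 'ddacecgecdfdefd')
  22 → (3, 'ddafadabaaafbbdaebbdddacecgecdfdefd')
  23 → (22, 'dddacecgecdfdefd')
  24 → (34, 'defd')
  25 → (32, 'dfdefd')
  26 → (19, 'ebbdddacecgecdfdefd')
  27 → (30, 'ecdfdefd')
  28 → (27, 'ecgecdfdefd')
  29 → (35, 'efd')
  30 → (6, 'fadabaaafbbdaebbdddacecgecdfdefd')
  31 → (14, 'fbbdaebbdddacecgecdfdefd')
  32 → (36, 'fd')
  33 → (2, 'fddafadabaaafbbdaebbdddacecgecdfdefd')
  34 → (33, 'fdefd')
  35 → (0, 'fgfddafadabaaafbbdaebbdddacecgecdfdefd')
  36 → (29, 'gecdfdefd')
  37 → (1, 'gfddafadabaaafbbdaebbdddacecgecdfdefd')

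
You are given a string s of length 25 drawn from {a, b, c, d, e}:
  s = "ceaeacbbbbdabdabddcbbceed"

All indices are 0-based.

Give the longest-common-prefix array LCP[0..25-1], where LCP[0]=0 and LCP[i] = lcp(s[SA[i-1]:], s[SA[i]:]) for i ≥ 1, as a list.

sorted suffixes:
  #0 SA[0]=11  'abdabddcbbceed'
  #1 SA[1]=14  'abddcbbceed'
  #2 SA[2]=4  'acbbbbdabdabddcbbceed'
  #3 SA[3]=2  'aeacbbbbdabdabddcbbceed'
  #4 SA[4]=6  'bbbbdabdabddcbbceed'
  #5 SA[5]=7  'bbbdabdabddcbbceed'
  #6 SA[6]=19  'bbceed'
  #7 SA[7]=8  'bbdabdabddcbbceed'
  #8 SA[8]=20  'bceed'
  #9 SA[9]=9  'bdabdabddcbbceed'
  #10 SA[10]=12  'bdabddcbbceed'
  #11 SA[11]=15  'bddcbbceed'
  #12 SA[12]=5  'cbbbbdabdabddcbbceed'
  #13 SA[13]=18  'cbbceed'
  #14 SA[14]=0  'ceaeacbbbbdabdabddcbbceed'
  #15 SA[15]=21  'ceed'
  #16 SA[16]=24  'd'
  #17 SA[17]=10  'dabdabddcbbceed'
  #18 SA[18]=13  'dabddcbbceed'
  #19 SA[19]=17  'dcbbceed'
  #20 SA[20]=16  'ddcbbceed'
  #21 SA[21]=3  'eacbbbbdabdabddcbbceed'
  #22 SA[22]=1  'eaeacbbbbdabdabddcbbceed'
  #23 SA[23]=23  'ed'
  #24 SA[24]=22  'eed'

SA = [11, 14, 4, 2, 6, 7, 19, 8, 20, 9, 12, 15, 5, 18, 0, 21, 24, 10, 13, 17, 16, 3, 1, 23, 22]
[i] adj suffixes → lcp
  [1] 11/14 → 3 ('abd')
  [2] 14/4 → 1 ('a')
  [3] 4/2 → 1 ('a')
  [4] 2/6 → 0 ('')
  [5] 6/7 → 3 ('bbb')
  [6] 7/19 → 2 ('bb')
  [7] 19/8 → 2 ('bb')
  [8] 8/20 → 1 ('b')
  [9] 20/9 → 1 ('b')
  [10] 9/12 → 5 ('bdabd')
  [11] 12/15 → 2 ('bd')
  [12] 15/5 → 0 ('')
  [13] 5/18 → 3 ('cbb')
  [14] 18/0 → 1 ('c')
  [15] 0/21 → 2 ('ce')
  [16] 21/24 → 0 ('')
  [17] 24/10 → 1 ('d')
  [18] 10/13 → 4 ('dabd')
  [19] 13/17 → 1 ('d')
  [20] 17/16 → 1 ('d')
  [21] 16/3 → 0 ('')
  [22] 3/1 → 2 ('ea')
  [23] 1/23 → 1 ('e')
  [24] 23/22 → 1 ('e')

[0, 3, 1, 1, 0, 3, 2, 2, 1, 1, 5, 2, 0, 3, 1, 2, 0, 1, 4, 1, 1, 0, 2, 1, 1]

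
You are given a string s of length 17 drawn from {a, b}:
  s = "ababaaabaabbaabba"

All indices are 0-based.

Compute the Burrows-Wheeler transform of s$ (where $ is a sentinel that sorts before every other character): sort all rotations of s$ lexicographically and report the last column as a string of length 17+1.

rank  rotation            last
    0  $ababaaabaabbaabba  a
    1  a$ababaaabaabbaabb  b
    2  aaabaabbaabba$abab  b
    3  aabaabbaabba$ababa  a
    4  aabba$ababaaabaabb  b
    5  aabbaabba$ababaaab  b
    6  abaaabaabbaabba$ab  b
    7  abaabbaabba$ababaa  a
    8  ababaaabaabbaabba$  $
    9  abba$ababaaabaabba  a
   10  abbaabba$ababaaaba  a
   11  ba$ababaaabaabbaab  b
   12  baaabaabbaabba$aba  a
   13  baabba$ababaaabaab  b
   14  baabbaabba$ababaaa  a
   15  babaaabaabbaabba$a  a
   16  bba$ababaaabaabbaa  a
   17  bbaabba$ababaaabaa  a

abbabbba$aababaaaa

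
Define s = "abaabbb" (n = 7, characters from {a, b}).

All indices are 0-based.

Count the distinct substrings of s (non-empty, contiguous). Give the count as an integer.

21

sorted suffixes:
  #0 SA[0]=2  'aabbb'
  #1 SA[1]=0  'abaabbb'
  #2 SA[2]=3  'abbb'
  #3 SA[3]=6  'b'
  #4 SA[4]=1  'baabbb'
  #5 SA[5]=5  'bb'
  #6 SA[6]=4  'bbb'

SA = [2, 0, 3, 6, 1, 5, 4]
[i] adj suffixes → lcp
  [1] 2/0 → 1 ('a')
  [2] 0/3 → 2 ('ab')
  [3] 3/6 → 0 ('')
  [4] 6/1 → 1 ('b')
  [5] 1/5 → 1 ('b')
  [6] 5/4 → 2 ('bb')

n(n+1)/2 = 7·8/2 = 28
Σ LCP = 0 + 1 + 2 + 0 + 1 + 1 + 2 = 7
distinct = 28 − 7 = 21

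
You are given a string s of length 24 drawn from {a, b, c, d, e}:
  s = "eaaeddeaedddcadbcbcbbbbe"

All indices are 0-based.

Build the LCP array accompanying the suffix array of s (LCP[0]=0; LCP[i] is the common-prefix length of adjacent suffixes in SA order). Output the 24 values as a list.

[0, 1, 1, 4, 0, 3, 2, 1, 3, 1, 0, 1, 2, 0, 1, 1, 2, 2, 1, 0, 1, 2, 1, 3]

rank | idx | suffix
   0 |   1 | aaeddeaedddcadbcbcbbbbe
   1 |  13 | adbcbcbbbbe
   2 |   7 | aedddcadbcbcbbbbe
   3 |   2 | aeddeaedddcadbcbcbbbbe
   4 |  19 | bbbbe
   5 |  20 | bbbe
   6 |  21 | bbe
   7 |  17 | bcbbbbe
   8 |  15 | bcbcbbbbe
   9 |  22 | be
  10 |  12 | cadbcbcbbbbe
  11 |  18 | cbbbbe
  12 |  16 | cbcbbbbe
  13 |  14 | dbcbcbbbbe
  14 |  11 | dcadbcbcbbbbe
  15 |  10 | ddcadbcbcbbbbe
  16 |   9 | dddcadbcbcbbbbe
  17 |   4 | ddeaedddcadbcbcbbbbe
  18 |   5 | deaedddcadbcbcbbbbe
  19 |  23 | e
  20 |   0 | eaaeddeaedddcadbcbcbbbbe
  21 |   6 | eaedddcadbcbcbbbbe
  22 |   8 | edddcadbcbcbbbbe
  23 |   3 | eddeaedddcadbcbcbbbbe

SA = [1, 13, 7, 2, 19, 20, 21, 17, 15, 22, 12, 18, 16, 14, 11, 10, 9, 4, 5, 23, 0, 6, 8, 3]
i: (SA[i-1],SA[i]) lcp shared
  1: (1,13) 1 'a'
  2: (13,7) 1 'a'
  3: (7,2) 4 'aedd'
  4: (2,19) 0 ''
  5: (19,20) 3 'bbb'
  6: (20,21) 2 'bb'
  7: (21,17) 1 'b'
  8: (17,15) 3 'bcb'
  9: (15,22) 1 'b'
  10: (22,12) 0 ''
  11: (12,18) 1 'c'
  12: (18,16) 2 'cb'
  13: (16,14) 0 ''
  14: (14,11) 1 'd'
  15: (11,10) 1 'd'
  16: (10,9) 2 'dd'
  17: (9,4) 2 'dd'
  18: (4,5) 1 'd'
  19: (5,23) 0 ''
  20: (23,0) 1 'e'
  21: (0,6) 2 'ea'
  22: (6,8) 1 'e'
  23: (8,3) 3 'edd'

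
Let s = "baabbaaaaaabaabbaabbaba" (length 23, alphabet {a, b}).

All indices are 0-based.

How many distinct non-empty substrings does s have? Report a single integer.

rank→(start, suffix):
  0 → (22, 'a')
  1 → (5, 'aaaaaabaabbaabbaba')
  2 → (6, 'aaaaabaabbaabbaba')
  3 → (7, 'aaaabaabbaabbaba')
  4 → (8, 'aaabaabbaabbaba')
  5 → (9, 'aabaabbaabbaba')
  6 → (1, 'aabbaaaaaabaabbaabbaba')
  7 → (12, 'aabbaabbaba')
  8 → (16, 'aabbaba')
  9 → (20, 'aba')
  10 → (10, 'abaabbaabbaba')
  11 → (2, 'abbaaaaaabaabbaabbaba')
  12 → (13, 'abbaabbaba')
  13 → (17, 'abbaba')
  14 → (21, 'ba')
  15 → (4, 'baaaaaabaabbaabbaba')
  16 → (0, 'baabbaaaaaabaabbaabbaba')
  17 → (11, 'baabbaabbaba')
  18 → (15, 'baabbaba')
  19 → (19, 'baba')
  20 → (3, 'bbaaaaaabaabbaabbaba')
  21 → (14, 'bbaabbaba')
  22 → (18, 'bbaba')

SA = [22, 5, 6, 7, 8, 9, 1, 12, 16, 20, 10, 2, 13, 17, 21, 4, 0, 11, 15, 19, 3, 14, 18]
i: (SA[i-1],SA[i]) lcp shared
  1: (22,5) 1 'a'
  2: (5,6) 5 'aaaaa'
  3: (6,7) 4 'aaaa'
  4: (7,8) 3 'aaa'
  5: (8,9) 2 'aa'
  6: (9,1) 3 'aab'
  7: (1,12) 6 'aabbaa'
  8: (12,16) 5 'aabba'
  9: (16,20) 1 'a'
  10: (20,10) 3 'aba'
  11: (10,2) 2 'ab'
  12: (2,13) 5 'abbaa'
  13: (13,17) 4 'abba'
  14: (17,21) 0 ''
  15: (21,4) 2 'ba'
  16: (4,0) 3 'baa'
  17: (0,11) 7 'baabbaa'
  18: (11,15) 6 'baabba'
  19: (15,19) 2 'ba'
  20: (19,3) 1 'b'
  21: (3,14) 4 'bbaa'
  22: (14,18) 3 'bba'

n(n+1)/2 = 23·24/2 = 276
Σ LCP = 0 + 1 + 5 + 4 + 3 + 2 + 3 + 6 + 5 + 1 + 3 + 2 + 5 + 4 + 0 + 2 + 3 + 7 + 6 + 2 + 1 + 4 + 3 = 72
distinct = 276 − 72 = 204

204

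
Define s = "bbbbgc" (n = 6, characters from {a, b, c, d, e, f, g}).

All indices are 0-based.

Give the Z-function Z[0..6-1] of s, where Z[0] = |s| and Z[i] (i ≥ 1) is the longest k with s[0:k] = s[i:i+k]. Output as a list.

[6, 3, 2, 1, 0, 0]

Z[0]=6
i=1: i≥r, start 0; Z[1]=3 extend→box=[1,4)
i=2: min(r-i=2, Z[1]=3)=2; Z[2]=2
i=3: min(r-i=1, Z[2]=2)=1; Z[3]=1
i=4: i≥r, start 0; Z[4]=0
i=5: i≥r, start 0; Z[5]=0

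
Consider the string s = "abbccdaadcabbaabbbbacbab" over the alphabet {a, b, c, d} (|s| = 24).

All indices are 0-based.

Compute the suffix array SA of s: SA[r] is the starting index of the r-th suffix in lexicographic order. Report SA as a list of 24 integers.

[13, 6, 22, 10, 14, 0, 19, 7, 23, 12, 21, 18, 11, 17, 16, 15, 1, 2, 9, 20, 3, 4, 5, 8]

rank | idx | suffix
   0 |  13 | aabbbbacbab
   1 |   6 | aadcabbaabbbbacbab
   2 |  22 | ab
   3 |  10 | abbaabbbbacbab
   4 |  14 | abbbbacbab
   5 |   0 | abbccdaadcabbaabbbbacbab
   6 |  19 | acbab
   7 |   7 | adcabbaabbbbacbab
   8 |  23 | b
   9 |  12 | baabbbbacbab
  10 |  21 | bab
  11 |  18 | bacbab
  12 |  11 | bbaabbbbacbab
  13 |  17 | bbacbab
  14 |  16 | bbbacbab
  15 |  15 | bbbbacbab
  16 |   1 | bbccdaadcabbaabbbbacbab
  17 |   2 | bccdaadcabbaabbbbacbab
  18 |   9 | cabbaabbbbacbab
  19 |  20 | cbab
  20 |   3 | ccdaadcabbaabbbbacbab
  21 |   4 | cdaadcabbaabbbbacbab
  22 |   5 | daadcabbaabbbbacbab
  23 |   8 | dcabbaabbbbacbab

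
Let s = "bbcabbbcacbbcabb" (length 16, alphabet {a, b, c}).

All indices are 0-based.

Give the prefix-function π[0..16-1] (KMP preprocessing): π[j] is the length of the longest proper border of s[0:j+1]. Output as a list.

[0, 1, 0, 0, 1, 2, 2, 3, 4, 0, 1, 2, 3, 4, 5, 6]

π[0] = 0
j=1 s[j]='b': π[1]=1 (border 'b')
j=2 s[j]='c': k: 1→0; π[2]=0 (border '')
j=3 s[j]='a': π[3]=0 (border '')
j=4 s[j]='b': π[4]=1 (border 'b')
j=5 s[j]='b': π[5]=2 (border 'bb')
j=6 s[j]='b': k: 2→1; π[6]=2 (border 'bb')
j=7 s[j]='c': π[7]=3 (border 'bbc')
j=8 s[j]='a': π[8]=4 (border 'bbca')
j=9 s[j]='c': k: 4→0; π[9]=0 (border '')
j=10 s[j]='b': π[10]=1 (border 'b')
j=11 s[j]='b': π[11]=2 (border 'bb')
j=12 s[j]='c': π[12]=3 (border 'bbc')
j=13 s[j]='a': π[13]=4 (border 'bbca')
j=14 s[j]='b': π[14]=5 (border 'bbcab')
j=15 s[j]='b': π[15]=6 (border 'bbcabb')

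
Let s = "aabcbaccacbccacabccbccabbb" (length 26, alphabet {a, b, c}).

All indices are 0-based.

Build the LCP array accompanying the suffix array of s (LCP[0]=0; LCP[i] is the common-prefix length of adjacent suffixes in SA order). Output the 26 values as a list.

rank→(start, suffix):
  0 → (0, 'aabcbaccacbccacabccbccabbb')
  1 → (22, 'abbb')
  2 → (1, 'abcbaccacbccacabccbccabbb')
  3 → (15, 'abccbccabbb')
  4 → (13, 'acabccbccabbb')
  5 → (8, 'acbccacabccbccabbb')
  6 → (5, 'accacbccacabccbccabbb')
  7 → (25, 'b')
  8 → (4, 'baccacbccacabccbccabbb')
  9 → (24, 'bb')
  10 → (23, 'bbb')
  11 → (2, 'bcbaccacbccacabccbccabbb')
  12 → (19, 'bccabbb')
  13 → (10, 'bccacabccbccabbb')
  14 → (16, 'bccbccabbb')
  15 → (21, 'cabbb')
  16 → (14, 'cabccbccabbb')
  17 → (12, 'cacabccbccabbb')
  18 → (7, 'cacbccacabccbccabbb')
  19 → (3, 'cbaccacbccacabccbccabbb')
  20 → (18, 'cbccabbb')
  21 → (9, 'cbccacabccbccabbb')
  22 → (20, 'ccabbb')
  23 → (11, 'ccacabccbccabbb')
  24 → (6, 'ccacbccacabccbccabbb')
  25 → (17, 'ccbccabbb')

SA = [0, 22, 1, 15, 13, 8, 5, 25, 4, 24, 23, 2, 19, 10, 16, 21, 14, 12, 7, 3, 18, 9, 20, 11, 6, 17]
i: (SA[i-1],SA[i]) lcp shared
  1: (0,22) 1 'a'
  2: (22,1) 2 'ab'
  3: (1,15) 3 'abc'
  4: (15,13) 1 'a'
  5: (13,8) 2 'ac'
  6: (8,5) 2 'ac'
  7: (5,25) 0 ''
  8: (25,4) 1 'b'
  9: (4,24) 1 'b'
  10: (24,23) 2 'bb'
  11: (23,2) 1 'b'
  12: (2,19) 2 'bc'
  13: (19,10) 4 'bcca'
  14: (10,16) 3 'bcc'
  15: (16,21) 0 ''
  16: (21,14) 3 'cab'
  17: (14,12) 2 'ca'
  18: (12,7) 3 'cac'
  19: (7,3) 1 'c'
  20: (3,18) 2 'cb'
  21: (18,9) 5 'cbcca'
  22: (9,20) 1 'c'
  23: (20,11) 3 'cca'
  24: (11,6) 4 'ccac'
  25: (6,17) 2 'cc'

[0, 1, 2, 3, 1, 2, 2, 0, 1, 1, 2, 1, 2, 4, 3, 0, 3, 2, 3, 1, 2, 5, 1, 3, 4, 2]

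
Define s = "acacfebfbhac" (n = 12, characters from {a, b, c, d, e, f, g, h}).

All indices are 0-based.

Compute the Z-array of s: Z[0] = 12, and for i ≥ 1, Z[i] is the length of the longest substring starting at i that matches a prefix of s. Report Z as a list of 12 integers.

Z[0]=12
i=1: i≥r, start 0; Z[1]=0
i=2: i≥r, start 0; Z[2]=2 scan→box=[2,4)
i=3: min(r-i=1, Z[1]=0)=0; Z[3]=0
i=4: i≥r, start 0; Z[4]=0
i=5: i≥r, start 0; Z[5]=0
i=6: i≥r, start 0; Z[6]=0
i=7: i≥r, start 0; Z[7]=0
i=8: i≥r, start 0; Z[8]=0
i=9: i≥r, start 0; Z[9]=0
i=10: i≥r, start 0; Z[10]=2 scan→box=[10,12)
i=11: min(r-i=1, Z[1]=0)=0; Z[11]=0

[12, 0, 2, 0, 0, 0, 0, 0, 0, 0, 2, 0]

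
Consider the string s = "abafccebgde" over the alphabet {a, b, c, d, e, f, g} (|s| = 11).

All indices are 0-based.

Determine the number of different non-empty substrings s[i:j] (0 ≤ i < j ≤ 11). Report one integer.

rank | idx | suffix
   0 |   0 | abafccebgde
   1 |   2 | afccebgde
   2 |   1 | bafccebgde
   3 |   7 | bgde
   4 |   4 | ccebgde
   5 |   5 | cebgde
   6 |   9 | de
   7 |  10 | e
   8 |   6 | ebgde
   9 |   3 | fccebgde
  10 |   8 | gde

SA = [0, 2, 1, 7, 4, 5, 9, 10, 6, 3, 8]
i: (SA[i-1],SA[i]) lcp shared
  1: (0,2) 1 'a'
  2: (2,1) 0 ''
  3: (1,7) 1 'b'
  4: (7,4) 0 ''
  5: (4,5) 1 'c'
  6: (5,9) 0 ''
  7: (9,10) 0 ''
  8: (10,6) 1 'e'
  9: (6,3) 0 ''
  10: (3,8) 0 ''

n(n+1)/2 = 11·12/2 = 66
Σ LCP = 0 + 1 + 0 + 1 + 0 + 1 + 0 + 0 + 1 + 0 + 0 = 4
distinct = 66 − 4 = 62

62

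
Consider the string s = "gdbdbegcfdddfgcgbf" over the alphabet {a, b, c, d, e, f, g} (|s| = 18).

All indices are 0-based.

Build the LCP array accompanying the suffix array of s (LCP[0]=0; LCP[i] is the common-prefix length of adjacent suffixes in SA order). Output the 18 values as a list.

[0, 1, 1, 0, 1, 0, 2, 1, 2, 1, 0, 0, 1, 1, 0, 1, 2, 1]

rank | idx | suffix
   0 |   2 | bdbegcfdddfgcgbf
   1 |   4 | begcfdddfgcgbf
   2 |  16 | bf
   3 |   7 | cfdddfgcgbf
   4 |  14 | cgbf
   5 |   1 | dbdbegcfdddfgcgbf
   6 |   3 | dbegcfdddfgcgbf
   7 |   9 | dddfgcgbf
   8 |  10 | ddfgcgbf
   9 |  11 | dfgcgbf
  10 |   5 | egcfdddfgcgbf
  11 |  17 | f
  12 |   8 | fdddfgcgbf
  13 |  12 | fgcgbf
  14 |  15 | gbf
  15 |   6 | gcfdddfgcgbf
  16 |  13 | gcgbf
  17 |   0 | gdbdbegcfdddfgcgbf

SA = [2, 4, 16, 7, 14, 1, 3, 9, 10, 11, 5, 17, 8, 12, 15, 6, 13, 0]
[i] adj suffixes → lcp
  [1] 2/4 → 1 ('b')
  [2] 4/16 → 1 ('b')
  [3] 16/7 → 0 ('')
  [4] 7/14 → 1 ('c')
  [5] 14/1 → 0 ('')
  [6] 1/3 → 2 ('db')
  [7] 3/9 → 1 ('d')
  [8] 9/10 → 2 ('dd')
  [9] 10/11 → 1 ('d')
  [10] 11/5 → 0 ('')
  [11] 5/17 → 0 ('')
  [12] 17/8 → 1 ('f')
  [13] 8/12 → 1 ('f')
  [14] 12/15 → 0 ('')
  [15] 15/6 → 1 ('g')
  [16] 6/13 → 2 ('gc')
  [17] 13/0 → 1 ('g')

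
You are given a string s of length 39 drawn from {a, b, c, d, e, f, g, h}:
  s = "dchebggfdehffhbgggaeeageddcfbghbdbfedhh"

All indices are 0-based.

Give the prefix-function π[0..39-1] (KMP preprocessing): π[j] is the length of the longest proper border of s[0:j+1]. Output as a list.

π[0] = 0
j=1 s[j]='c': π[1]=0 (border '')
j=2 s[j]='h': π[2]=0 (border '')
j=3 s[j]='e': π[3]=0 (border '')
j=4 s[j]='b': π[4]=0 (border '')
j=5 s[j]='g': π[5]=0 (border '')
j=6 s[j]='g': π[6]=0 (border '')
j=7 s[j]='f': π[7]=0 (border '')
j=8 s[j]='d': π[8]=1 (border 'd')
j=9 s[j]='e': k: 1→0; π[9]=0 (border '')
j=10 s[j]='h': π[10]=0 (border '')
j=11 s[j]='f': π[11]=0 (border '')
j=12 s[j]='f': π[12]=0 (border '')
j=13 s[j]='h': π[13]=0 (border '')
j=14 s[j]='b': π[14]=0 (border '')
j=15 s[j]='g': π[15]=0 (border '')
j=16 s[j]='g': π[16]=0 (border '')
j=17 s[j]='g': π[17]=0 (border '')
j=18 s[j]='a': π[18]=0 (border '')
j=19 s[j]='e': π[19]=0 (border '')
j=20 s[j]='e': π[20]=0 (border '')
j=21 s[j]='a': π[21]=0 (border '')
j=22 s[j]='g': π[22]=0 (border '')
j=23 s[j]='e': π[23]=0 (border '')
j=24 s[j]='d': π[24]=1 (border 'd')
j=25 s[j]='d': k: 1→0; π[25]=1 (border 'd')
j=26 s[j]='c': π[26]=2 (border 'dc')
j=27 s[j]='f': k: 2→0; π[27]=0 (border '')
j=28 s[j]='b': π[28]=0 (border '')
j=29 s[j]='g': π[29]=0 (border '')
j=30 s[j]='h': π[30]=0 (border '')
j=31 s[j]='b': π[31]=0 (border '')
j=32 s[j]='d': π[32]=1 (border 'd')
j=33 s[j]='b': k: 1→0; π[33]=0 (border '')
j=34 s[j]='f': π[34]=0 (border '')
j=35 s[j]='e': π[35]=0 (border '')
j=36 s[j]='d': π[36]=1 (border 'd')
j=37 s[j]='h': k: 1→0; π[37]=0 (border '')
j=38 s[j]='h': π[38]=0 (border '')

[0, 0, 0, 0, 0, 0, 0, 0, 1, 0, 0, 0, 0, 0, 0, 0, 0, 0, 0, 0, 0, 0, 0, 0, 1, 1, 2, 0, 0, 0, 0, 0, 1, 0, 0, 0, 1, 0, 0]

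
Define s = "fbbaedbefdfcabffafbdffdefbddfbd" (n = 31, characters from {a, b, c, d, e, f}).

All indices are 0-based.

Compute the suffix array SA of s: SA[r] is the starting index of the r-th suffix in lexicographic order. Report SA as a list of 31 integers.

rank→(start, suffix):
  0 → (12, 'abffafbdffdefbddfbd')
  1 → (3, 'aedbefdfcabffafbdffdefbddfbd')
  2 → (16, 'afbdffdefbddfbd')
  3 → (2, 'baedbefdfcabffafbdffdefbddfbd')
  4 → (1, 'bbaedbefdfcabffafbdffdefbddfbd')
  5 → (29, 'bd')
  6 → (25, 'bddfbd')
  7 → (18, 'bdffdefbddfbd')
  8 → (6, 'befdfcabffafbdffdefbddfbd')
  9 → (13, 'bffafbdffdefbddfbd')
  10 → (11, 'cabffafbdffdefbddfbd')
  11 → (30, 'd')
  12 → (5, 'dbefdfcabffafbdffdefbddfbd')
  13 → (26, 'ddfbd')
  14 → (22, 'defbddfbd')
  15 → (27, 'dfbd')
  16 → (9, 'dfcabffafbdffdefbddfbd')
  17 → (19, 'dffdefbddfbd')
  18 → (4, 'edbefdfcabffafbdffdefbddfbd')
  19 → (23, 'efbddfbd')
  20 → (7, 'efdfcabffafbdffdefbddfbd')
  21 → (15, 'fafbdffdefbddfbd')
  22 → (0, 'fbbaedbefdfcabffafbdffdefbddfbd')
  23 → (28, 'fbd')
  24 → (24, 'fbddfbd')
  25 → (17, 'fbdffdefbddfbd')
  26 → (10, 'fcabffafbdffdefbddfbd')
  27 → (21, 'fdefbddfbd')
  28 → (8, 'fdfcabffafbdffdefbddfbd')
  29 → (14, 'ffafbdffdefbddfbd')
  30 → (20, 'ffdefbddfbd')

[12, 3, 16, 2, 1, 29, 25, 18, 6, 13, 11, 30, 5, 26, 22, 27, 9, 19, 4, 23, 7, 15, 0, 28, 24, 17, 10, 21, 8, 14, 20]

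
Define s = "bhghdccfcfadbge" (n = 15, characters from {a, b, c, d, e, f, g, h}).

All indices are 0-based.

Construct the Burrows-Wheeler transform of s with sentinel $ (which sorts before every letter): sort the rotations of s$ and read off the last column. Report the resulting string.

rank  rotation          last
    0  $bhghdccfcfadbge  e
    1  adbge$bhghdccfcf  f
    2  bge$bhghdccfcfad  d
    3  bhghdccfcfadbge$  $
    4  ccfcfadbge$bhghd  d
    5  cfadbge$bhghdccf  f
    6  cfcfadbge$bhghdc  c
    7  dbge$bhghdccfcfa  a
    8  dccfcfadbge$bhgh  h
    9  e$bhghdccfcfadbg  g
   10  fadbge$bhghdccfc  c
   11  fcfadbge$bhghdcc  c
   12  ge$bhghdccfcfadb  b
   13  ghdccfcfadbge$bh  h
   14  hdccfcfadbge$bhg  g
   15  hghdccfcfadbge$b  b

efd$dfcahgccbhgb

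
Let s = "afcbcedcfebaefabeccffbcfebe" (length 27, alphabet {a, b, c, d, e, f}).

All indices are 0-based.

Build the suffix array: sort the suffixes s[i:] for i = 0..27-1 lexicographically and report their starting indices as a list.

[14, 11, 0, 10, 3, 21, 25, 15, 2, 17, 4, 7, 22, 18, 6, 26, 9, 24, 16, 5, 12, 13, 20, 1, 8, 23, 19]

sorted suffixes:
  #0 SA[0]=14  'abeccffbcfebe'
  #1 SA[1]=11  'aefabeccffbcfebe'
  #2 SA[2]=0  'afcbcedcfebaefabeccffbcfebe'
  #3 SA[3]=10  'baefabeccffbcfebe'
  #4 SA[4]=3  'bcedcfebaefabeccffbcfebe'
  #5 SA[5]=21  'bcfebe'
  #6 SA[6]=25  'be'
  #7 SA[7]=15  'beccffbcfebe'
  #8 SA[8]=2  'cbcedcfebaefabeccffbcfebe'
  #9 SA[9]=17  'ccffbcfebe'
  #10 SA[10]=4  'cedcfebaefabeccffbcfebe'
  #11 SA[11]=7  'cfebaefabeccffbcfebe'
  #12 SA[12]=22  'cfebe'
  #13 SA[13]=18  'cffbcfebe'
  #14 SA[14]=6  'dcfebaefabeccffbcfebe'
  #15 SA[15]=26  'e'
  #16 SA[16]=9  'ebaefabeccffbcfebe'
  #17 SA[17]=24  'ebe'
  #18 SA[18]=16  'eccffbcfebe'
  #19 SA[19]=5  'edcfebaefabeccffbcfebe'
  #20 SA[20]=12  'efabeccffbcfebe'
  #21 SA[21]=13  'fabeccffbcfebe'
  #22 SA[22]=20  'fbcfebe'
  #23 SA[23]=1  'fcbcedcfebaefabeccffbcfebe'
  #24 SA[24]=8  'febaefabeccffbcfebe'
  #25 SA[25]=23  'febe'
  #26 SA[26]=19  'ffbcfebe'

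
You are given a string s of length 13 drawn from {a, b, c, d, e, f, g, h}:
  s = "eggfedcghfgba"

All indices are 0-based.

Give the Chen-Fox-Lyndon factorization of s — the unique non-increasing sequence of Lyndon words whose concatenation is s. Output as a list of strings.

["eggf", "e", "d", "cghfg", "b", "a"]

emit factor 1: 'eggf' (i=0, period=4)
emit factor 2: 'e' (i=4, period=1)
emit factor 3: 'd' (i=5, period=1)
emit factor 4: 'cghfg' (i=6, period=5)
emit factor 5: 'b' (i=11, period=1)
emit factor 6: 'a' (i=12, period=1)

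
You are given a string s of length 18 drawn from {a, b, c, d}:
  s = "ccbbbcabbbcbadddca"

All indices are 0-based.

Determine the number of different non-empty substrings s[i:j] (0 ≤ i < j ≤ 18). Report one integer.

sorted suffixes:
  #0 SA[0]=17  'a'
  #1 SA[1]=6  'abbbcbadddca'
  #2 SA[2]=12  'adddca'
  #3 SA[3]=11  'badddca'
  #4 SA[4]=2  'bbbcabbbcbadddca'
  #5 SA[5]=7  'bbbcbadddca'
  #6 SA[6]=3  'bbcabbbcbadddca'
  #7 SA[7]=8  'bbcbadddca'
  #8 SA[8]=4  'bcabbbcbadddca'
  #9 SA[9]=9  'bcbadddca'
  #10 SA[10]=16  'ca'
  #11 SA[11]=5  'cabbbcbadddca'
  #12 SA[12]=10  'cbadddca'
  #13 SA[13]=1  'cbbbcabbbcbadddca'
  #14 SA[14]=0  'ccbbbcabbbcbadddca'
  #15 SA[15]=15  'dca'
  #16 SA[16]=14  'ddca'
  #17 SA[17]=13  'dddca'

SA = [17, 6, 12, 11, 2, 7, 3, 8, 4, 9, 16, 5, 10, 1, 0, 15, 14, 13]
rank  pair      lcp
   1  s[17:],s[6:]  1  'a'
   2  s[6:],s[12:]  1  'a'
   3  s[12:],s[11:]  0  ''
   4  s[11:],s[2:]  1  'b'
   5  s[2:],s[7:]  4  'bbbc'
   6  s[7:],s[3:]  2  'bb'
   7  s[3:],s[8:]  3  'bbc'
   8  s[8:],s[4:]  1  'b'
   9  s[4:],s[9:]  2  'bc'
  10  s[9:],s[16:]  0  ''
  11  s[16:],s[5:]  2  'ca'
  12  s[5:],s[10:]  1  'c'
  13  s[10:],s[1:]  2  'cb'
  14  s[1:],s[0:]  1  'c'
  15  s[0:],s[15:]  0  ''
  16  s[15:],s[14:]  1  'd'
  17  s[14:],s[13:]  2  'dd'

n(n+1)/2 = 18·19/2 = 171
Σ LCP = 0 + 1 + 1 + 0 + 1 + 4 + 2 + 3 + 1 + 2 + 0 + 2 + 1 + 2 + 1 + 0 + 1 + 2 = 24
distinct = 171 − 24 = 147

147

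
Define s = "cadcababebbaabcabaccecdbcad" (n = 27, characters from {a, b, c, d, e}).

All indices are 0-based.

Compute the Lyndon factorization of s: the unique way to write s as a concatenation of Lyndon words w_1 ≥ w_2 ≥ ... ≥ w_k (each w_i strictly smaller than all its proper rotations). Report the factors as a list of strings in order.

["c", "adc", "ababebb", "aabcabaccecdbcad"]

emit factor 1: 'c' (i=0, period=1)
emit factor 2: 'adc' (i=1, period=3)
emit factor 3: 'ababebb' (i=4, period=7)
emit factor 4: 'aabcabaccecdbcad' (i=11, period=16)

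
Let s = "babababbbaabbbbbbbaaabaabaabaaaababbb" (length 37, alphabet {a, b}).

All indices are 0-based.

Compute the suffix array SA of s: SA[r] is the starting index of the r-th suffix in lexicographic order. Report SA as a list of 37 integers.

rank→(start, suffix):
  0 → (28, 'aaaababbb')
  1 → (18, 'aaabaabaabaaaababbb')
  2 → (29, 'aaababbb')
  3 → (25, 'aabaaaababbb')
  4 → (22, 'aabaabaaaababbb')
  5 → (19, 'aabaabaabaaaababbb')
  6 → (30, 'aababbb')
  7 → (9, 'aabbbbbbbaaabaabaabaaaababbb')
  8 → (26, 'abaaaababbb')
  9 → (23, 'abaabaaaababbb')
  10 → (20, 'abaabaabaaaababbb')
  11 → (1, 'abababbbaabbbbbbbaaabaabaabaaaababbb')
  12 → (31, 'ababbb')
  13 → (3, 'ababbbaabbbbbbbaaabaabaabaaaababbb')
  14 → (33, 'abbb')
  15 → (5, 'abbbaabbbbbbbaaabaabaabaaaababbb')
  16 → (10, 'abbbbbbbaaabaabaabaaaababbb')
  17 → (36, 'b')
  18 → (27, 'baaaababbb')
  19 → (17, 'baaabaabaabaaaababbb')
  20 → (24, 'baabaaaababbb')
  21 → (21, 'baabaabaaaababbb')
  22 → (8, 'baabbbbbbbaaabaabaabaaaababbb')
  23 → (0, 'babababbbaabbbbbbbaaabaabaabaaaababbb')
  24 → (2, 'bababbbaabbbbbbbaaabaabaabaaaababbb')
  25 → (32, 'babbb')
  26 → (4, 'babbbaabbbbbbbaaabaabaabaaaababbb')
  27 → (35, 'bb')
  28 → (16, 'bbaaabaabaabaaaababbb')
  29 → (7, 'bbaabbbbbbbaaabaabaabaaaababbb')
  30 → (34, 'bbb')
  31 → (15, 'bbbaaabaabaabaaaababbb')
  32 → (6, 'bbbaabbbbbbbaaabaabaabaaaababbb')
  33 → (14, 'bbbbaaabaabaabaaaababbb')
  34 → (13, 'bbbbbaaabaabaabaaaababbb')
  35 → (12, 'bbbbbbaaabaabaabaaaababbb')
  36 → (11, 'bbbbbbbaaabaabaabaaaababbb')

[28, 18, 29, 25, 22, 19, 30, 9, 26, 23, 20, 1, 31, 3, 33, 5, 10, 36, 27, 17, 24, 21, 8, 0, 2, 32, 4, 35, 16, 7, 34, 15, 6, 14, 13, 12, 11]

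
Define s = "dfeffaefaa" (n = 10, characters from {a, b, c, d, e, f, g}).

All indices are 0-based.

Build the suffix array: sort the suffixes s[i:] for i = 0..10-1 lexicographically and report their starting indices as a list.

rank | idx | suffix
   0 |   9 | a
   1 |   8 | aa
   2 |   5 | aefaa
   3 |   0 | dfeffaefaa
   4 |   6 | efaa
   5 |   2 | effaefaa
   6 |   7 | faa
   7 |   4 | faefaa
   8 |   1 | feffaefaa
   9 |   3 | ffaefaa

[9, 8, 5, 0, 6, 2, 7, 4, 1, 3]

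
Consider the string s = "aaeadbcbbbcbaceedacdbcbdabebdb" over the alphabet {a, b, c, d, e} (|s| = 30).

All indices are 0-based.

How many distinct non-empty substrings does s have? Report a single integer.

426

rank→(start, suffix):
  0 → (0, 'aaeadbcbbbcbaceedacdbcbdabebdb')
  1 → (24, 'abebdb')
  2 → (17, 'acdbcbdabebdb')
  3 → (12, 'aceedacdbcbdabebdb')
  4 → (3, 'adbcbbbcbaceedacdbcbdabebdb')
  5 → (1, 'aeadbcbbbcbaceedacdbcbdabebdb')
  6 → (29, 'b')
  7 → (11, 'baceedacdbcbdabebdb')
  8 → (7, 'bbbcbaceedacdbcbdabebdb')
  9 → (8, 'bbcbaceedacdbcbdabebdb')
  10 → (9, 'bcbaceedacdbcbdabebdb')
  11 → (5, 'bcbbbcbaceedacdbcbdabebdb')
  12 → (20, 'bcbdabebdb')
  13 → (22, 'bdabebdb')
  14 → (27, 'bdb')
  15 → (25, 'bebdb')
  16 → (10, 'cbaceedacdbcbdabebdb')
  17 → (6, 'cbbbcbaceedacdbcbdabebdb')
  18 → (21, 'cbdabebdb')
  19 → (18, 'cdbcbdabebdb')
  20 → (13, 'ceedacdbcbdabebdb')
  21 → (23, 'dabebdb')
  22 → (16, 'dacdbcbdabebdb')
  23 → (28, 'db')
  24 → (4, 'dbcbbbcbaceedacdbcbdabebdb')
  25 → (19, 'dbcbdabebdb')
  26 → (2, 'eadbcbbbcbaceedacdbcbdabebdb')
  27 → (26, 'ebdb')
  28 → (15, 'edacdbcbdabebdb')
  29 → (14, 'eedacdbcbdabebdb')

SA = [0, 24, 17, 12, 3, 1, 29, 11, 7, 8, 9, 5, 20, 22, 27, 25, 10, 6, 21, 18, 13, 23, 16, 28, 4, 19, 2, 26, 15, 14]
i: (SA[i-1],SA[i]) lcp shared
  1: (0,24) 1 'a'
  2: (24,17) 1 'a'
  3: (17,12) 2 'ac'
  4: (12,3) 1 'a'
  5: (3,1) 1 'a'
  6: (1,29) 0 ''
  7: (29,11) 1 'b'
  8: (11,7) 1 'b'
  9: (7,8) 2 'bb'
  10: (8,9) 1 'b'
  11: (9,5) 3 'bcb'
  12: (5,20) 3 'bcb'
  13: (20,22) 1 'b'
  14: (22,27) 2 'bd'
  15: (27,25) 1 'b'
  16: (25,10) 0 ''
  17: (10,6) 2 'cb'
  18: (6,21) 2 'cb'
  19: (21,18) 1 'c'
  20: (18,13) 1 'c'
  21: (13,23) 0 ''
  22: (23,16) 2 'da'
  23: (16,28) 1 'd'
  24: (28,4) 2 'db'
  25: (4,19) 4 'dbcb'
  26: (19,2) 0 ''
  27: (2,26) 1 'e'
  28: (26,15) 1 'e'
  29: (15,14) 1 'e'

n(n+1)/2 = 30·31/2 = 465
Σ LCP = 0 + 1 + 1 + 2 + 1 + 1 + 0 + 1 + 1 + 2 + 1 + 3 + 3 + 1 + 2 + 1 + 0 + 2 + 2 + 1 + 1 + 0 + 2 + 1 + 2 + 4 + 0 + 1 + 1 + 1 = 39
distinct = 465 − 39 = 426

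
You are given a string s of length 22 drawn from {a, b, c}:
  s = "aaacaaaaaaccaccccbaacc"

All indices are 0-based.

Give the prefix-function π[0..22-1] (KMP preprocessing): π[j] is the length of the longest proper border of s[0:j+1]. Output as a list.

π[0] = 0
j=1 s[j]='a': π[1]=1 (border 'a')
j=2 s[j]='a': π[2]=2 (border 'aa')
j=3 s[j]='c': k: 2→1→0; π[3]=0 (border '')
j=4 s[j]='a': π[4]=1 (border 'a')
j=5 s[j]='a': π[5]=2 (border 'aa')
j=6 s[j]='a': π[6]=3 (border 'aaa')
j=7 s[j]='a': k: 3→2; π[7]=3 (border 'aaa')
j=8 s[j]='a': k: 3→2; π[8]=3 (border 'aaa')
j=9 s[j]='a': k: 3→2; π[9]=3 (border 'aaa')
j=10 s[j]='c': π[10]=4 (border 'aaac')
j=11 s[j]='c': k: 4→0; π[11]=0 (border '')
j=12 s[j]='a': π[12]=1 (border 'a')
j=13 s[j]='c': k: 1→0; π[13]=0 (border '')
j=14 s[j]='c': π[14]=0 (border '')
j=15 s[j]='c': π[15]=0 (border '')
j=16 s[j]='c': π[16]=0 (border '')
j=17 s[j]='b': π[17]=0 (border '')
j=18 s[j]='a': π[18]=1 (border 'a')
j=19 s[j]='a': π[19]=2 (border 'aa')
j=20 s[j]='c': k: 2→1→0; π[20]=0 (border '')
j=21 s[j]='c': π[21]=0 (border '')

[0, 1, 2, 0, 1, 2, 3, 3, 3, 3, 4, 0, 1, 0, 0, 0, 0, 0, 1, 2, 0, 0]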